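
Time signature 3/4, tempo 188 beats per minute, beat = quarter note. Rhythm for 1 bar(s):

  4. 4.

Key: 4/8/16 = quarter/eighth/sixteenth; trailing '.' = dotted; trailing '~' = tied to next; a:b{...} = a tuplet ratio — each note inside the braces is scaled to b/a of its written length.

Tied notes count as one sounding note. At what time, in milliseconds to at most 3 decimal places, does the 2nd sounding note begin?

1. 0.0ms @ 0 + 478.723ms (3/2)
2. 478.723ms @ 3/2 + 478.723ms (3/2)

note 2 onset = 3/2b = 478.723ms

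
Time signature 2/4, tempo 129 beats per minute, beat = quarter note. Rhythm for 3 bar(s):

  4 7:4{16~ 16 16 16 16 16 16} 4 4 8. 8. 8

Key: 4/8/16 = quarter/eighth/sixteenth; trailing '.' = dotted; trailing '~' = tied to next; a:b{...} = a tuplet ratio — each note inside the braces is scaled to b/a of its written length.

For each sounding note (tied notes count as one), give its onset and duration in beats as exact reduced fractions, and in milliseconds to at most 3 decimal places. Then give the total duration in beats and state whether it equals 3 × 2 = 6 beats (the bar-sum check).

1) 0.0ms=0b +465.116ms=1b
2) 465.116ms=1b +132.89ms=2/7b
3) 598.007ms=9/7b +66.445ms=1/7b
4) 664.452ms=10/7b +66.445ms=1/7b
5) 730.897ms=11/7b +66.445ms=1/7b
6) 797.342ms=12/7b +66.445ms=1/7b
7) 863.787ms=13/7b +66.445ms=1/7b
8) 930.233ms=2b +465.116ms=1b
9) 1395.349ms=3b +465.116ms=1b
10) 1860.465ms=4b +348.837ms=3/4b
11) 2209.302ms=19/4b +348.837ms=3/4b
12) 2558.14ms=11/2b +232.558ms=1/2b
Σ=6b of 6 (129bpm 2/4) — PASS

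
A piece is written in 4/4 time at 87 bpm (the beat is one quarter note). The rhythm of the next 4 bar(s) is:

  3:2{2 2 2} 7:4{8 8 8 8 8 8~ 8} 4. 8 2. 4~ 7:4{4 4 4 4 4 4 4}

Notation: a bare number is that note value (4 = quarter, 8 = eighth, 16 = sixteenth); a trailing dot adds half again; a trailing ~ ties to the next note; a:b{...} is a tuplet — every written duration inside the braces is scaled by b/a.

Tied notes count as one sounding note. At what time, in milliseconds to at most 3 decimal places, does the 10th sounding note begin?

1. 0.0ms @ 0 + 919.54ms (4/3)
2. 919.54ms @ 4/3 + 919.54ms (4/3)
3. 1839.08ms @ 8/3 + 919.54ms (4/3)
4. 2758.621ms @ 4 + 197.044ms (2/7)
5. 2955.665ms @ 30/7 + 197.044ms (2/7)
6. 3152.709ms @ 32/7 + 197.044ms (2/7)
7. 3349.754ms @ 34/7 + 197.044ms (2/7)
8. 3546.798ms @ 36/7 + 197.044ms (2/7)
9. 3743.842ms @ 38/7 + 394.089ms (4/7)
10. 4137.931ms @ 6 + 1034.483ms (3/2)
11. 5172.414ms @ 15/2 + 344.828ms (1/2)
12. 5517.241ms @ 8 + 2068.966ms (3)
13. 7586.207ms @ 11 + 1083.744ms (11/7)
14. 8669.951ms @ 88/7 + 394.089ms (4/7)
15. 9064.039ms @ 92/7 + 394.089ms (4/7)
16. 9458.128ms @ 96/7 + 394.089ms (4/7)
17. 9852.217ms @ 100/7 + 394.089ms (4/7)
18. 10246.305ms @ 104/7 + 394.089ms (4/7)
19. 10640.394ms @ 108/7 + 394.089ms (4/7)

note 10 onset = 6b = 4137.931ms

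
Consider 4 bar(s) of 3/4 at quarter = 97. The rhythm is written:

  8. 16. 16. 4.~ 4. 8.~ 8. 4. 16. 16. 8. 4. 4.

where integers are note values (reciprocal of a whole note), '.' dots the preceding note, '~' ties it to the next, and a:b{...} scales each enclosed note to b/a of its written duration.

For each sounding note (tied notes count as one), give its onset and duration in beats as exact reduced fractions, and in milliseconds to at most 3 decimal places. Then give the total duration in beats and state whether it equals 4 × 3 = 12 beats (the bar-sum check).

1) 0.0ms=0b +463.918ms=3/4b
2) 463.918ms=3/4b +231.959ms=3/8b
3) 695.876ms=9/8b +231.959ms=3/8b
4) 927.835ms=3/2b +1855.67ms=3b
5) 2783.505ms=9/2b +927.835ms=3/2b
6) 3711.34ms=6b +927.835ms=3/2b
7) 4639.175ms=15/2b +231.959ms=3/8b
8) 4871.134ms=63/8b +231.959ms=3/8b
9) 5103.093ms=33/4b +463.918ms=3/4b
10) 5567.01ms=9b +927.835ms=3/2b
11) 6494.845ms=21/2b +927.835ms=3/2b
Σ=12b of 12 (97bpm 3/4) — PASS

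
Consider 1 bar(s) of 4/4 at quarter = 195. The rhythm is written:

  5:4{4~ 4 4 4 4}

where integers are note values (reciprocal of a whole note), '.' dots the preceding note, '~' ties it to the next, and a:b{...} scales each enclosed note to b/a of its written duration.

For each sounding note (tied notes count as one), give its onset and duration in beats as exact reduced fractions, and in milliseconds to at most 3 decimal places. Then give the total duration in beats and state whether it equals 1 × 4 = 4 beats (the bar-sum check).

1) 0.0ms=0b +492.308ms=8/5b
2) 492.308ms=8/5b +246.154ms=4/5b
3) 738.462ms=12/5b +246.154ms=4/5b
4) 984.615ms=16/5b +246.154ms=4/5b
Σ=4b of 4 (195bpm 4/4) — PASS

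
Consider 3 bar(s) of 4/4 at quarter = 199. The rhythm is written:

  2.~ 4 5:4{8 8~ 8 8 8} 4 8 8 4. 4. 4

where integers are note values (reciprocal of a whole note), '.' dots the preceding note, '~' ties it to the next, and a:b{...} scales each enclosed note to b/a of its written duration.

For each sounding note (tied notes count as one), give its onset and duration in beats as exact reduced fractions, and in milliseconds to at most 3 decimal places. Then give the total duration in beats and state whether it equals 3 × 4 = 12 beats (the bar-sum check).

1) 0.0ms=0b +1206.03ms=4b
2) 1206.03ms=4b +120.603ms=2/5b
3) 1326.633ms=22/5b +241.206ms=4/5b
4) 1567.839ms=26/5b +120.603ms=2/5b
5) 1688.442ms=28/5b +120.603ms=2/5b
6) 1809.045ms=6b +301.508ms=1b
7) 2110.553ms=7b +150.754ms=1/2b
8) 2261.307ms=15/2b +150.754ms=1/2b
9) 2412.06ms=8b +452.261ms=3/2b
10) 2864.322ms=19/2b +452.261ms=3/2b
11) 3316.583ms=11b +301.508ms=1b
Σ=12b of 12 (199bpm 4/4) — PASS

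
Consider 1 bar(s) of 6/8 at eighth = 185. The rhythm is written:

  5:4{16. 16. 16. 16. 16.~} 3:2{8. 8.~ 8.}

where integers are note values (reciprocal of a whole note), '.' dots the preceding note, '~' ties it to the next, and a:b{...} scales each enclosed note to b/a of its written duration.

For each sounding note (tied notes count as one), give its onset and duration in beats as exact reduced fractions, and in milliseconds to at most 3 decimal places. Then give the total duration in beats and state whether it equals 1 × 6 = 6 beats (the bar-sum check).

1) 0.0ms=0b +194.595ms=3/5b
2) 194.595ms=3/5b +194.595ms=3/5b
3) 389.189ms=6/5b +194.595ms=3/5b
4) 583.784ms=9/5b +194.595ms=3/5b
5) 778.378ms=12/5b +518.919ms=8/5b
6) 1297.297ms=4b +648.649ms=2b
Σ=6b of 6 (185bpm 6/8) — PASS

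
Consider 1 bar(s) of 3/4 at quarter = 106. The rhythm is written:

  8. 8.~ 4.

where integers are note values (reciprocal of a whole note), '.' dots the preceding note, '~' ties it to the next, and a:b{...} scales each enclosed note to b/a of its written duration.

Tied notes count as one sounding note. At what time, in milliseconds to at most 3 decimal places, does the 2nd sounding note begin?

note 2 onset = 3/4b = 424.528ms

1. 0.0ms @ 0 + 424.528ms (3/4)
2. 424.528ms @ 3/4 + 1273.585ms (9/4)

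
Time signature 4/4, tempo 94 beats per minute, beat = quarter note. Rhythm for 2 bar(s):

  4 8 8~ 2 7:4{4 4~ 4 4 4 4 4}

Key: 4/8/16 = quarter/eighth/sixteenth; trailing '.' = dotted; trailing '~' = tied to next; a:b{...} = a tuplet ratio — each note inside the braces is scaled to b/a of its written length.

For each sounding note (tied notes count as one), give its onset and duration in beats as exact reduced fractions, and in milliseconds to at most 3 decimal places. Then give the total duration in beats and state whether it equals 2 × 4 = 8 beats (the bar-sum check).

1) 0.0ms=0b +638.298ms=1b
2) 638.298ms=1b +319.149ms=1/2b
3) 957.447ms=3/2b +1595.745ms=5/2b
4) 2553.191ms=4b +364.742ms=4/7b
5) 2917.933ms=32/7b +729.483ms=8/7b
6) 3647.416ms=40/7b +364.742ms=4/7b
7) 4012.158ms=44/7b +364.742ms=4/7b
8) 4376.9ms=48/7b +364.742ms=4/7b
9) 4741.641ms=52/7b +364.742ms=4/7b
Σ=8b of 8 (94bpm 4/4) — PASS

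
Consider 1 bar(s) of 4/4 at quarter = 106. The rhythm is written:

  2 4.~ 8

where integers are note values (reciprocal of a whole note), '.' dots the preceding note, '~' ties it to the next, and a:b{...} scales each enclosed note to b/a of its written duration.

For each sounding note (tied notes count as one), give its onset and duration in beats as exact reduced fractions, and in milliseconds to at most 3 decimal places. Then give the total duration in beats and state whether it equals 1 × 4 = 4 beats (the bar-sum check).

1) 0.0ms=0b +1132.075ms=2b
2) 1132.075ms=2b +1132.075ms=2b
Σ=4b of 4 (106bpm 4/4) — PASS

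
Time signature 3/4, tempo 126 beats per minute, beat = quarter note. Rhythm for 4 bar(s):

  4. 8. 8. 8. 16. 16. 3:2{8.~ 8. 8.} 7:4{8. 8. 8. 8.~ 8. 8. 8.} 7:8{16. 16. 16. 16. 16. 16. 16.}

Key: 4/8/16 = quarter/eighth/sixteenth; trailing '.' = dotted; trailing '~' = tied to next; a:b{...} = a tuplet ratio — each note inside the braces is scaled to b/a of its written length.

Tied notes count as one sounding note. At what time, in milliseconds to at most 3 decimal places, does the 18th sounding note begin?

1. 0.0ms @ 0 + 714.286ms (3/2)
2. 714.286ms @ 3/2 + 357.143ms (3/4)
3. 1071.429ms @ 9/4 + 357.143ms (3/4)
4. 1428.571ms @ 3 + 357.143ms (3/4)
5. 1785.714ms @ 15/4 + 178.571ms (3/8)
6. 1964.286ms @ 33/8 + 178.571ms (3/8)
7. 2142.857ms @ 9/2 + 476.19ms (1)
8. 2619.048ms @ 11/2 + 238.095ms (1/2)
9. 2857.143ms @ 6 + 204.082ms (3/7)
10. 3061.224ms @ 45/7 + 204.082ms (3/7)
11. 3265.306ms @ 48/7 + 204.082ms (3/7)
12. 3469.388ms @ 51/7 + 408.163ms (6/7)
13. 3877.551ms @ 57/7 + 204.082ms (3/7)
14. 4081.633ms @ 60/7 + 204.082ms (3/7)
15. 4285.714ms @ 9 + 204.082ms (3/7)
16. 4489.796ms @ 66/7 + 204.082ms (3/7)
17. 4693.878ms @ 69/7 + 204.082ms (3/7)
18. 4897.959ms @ 72/7 + 204.082ms (3/7)
19. 5102.041ms @ 75/7 + 204.082ms (3/7)
20. 5306.122ms @ 78/7 + 204.082ms (3/7)
21. 5510.204ms @ 81/7 + 204.082ms (3/7)

note 18 onset = 72/7b = 4897.959ms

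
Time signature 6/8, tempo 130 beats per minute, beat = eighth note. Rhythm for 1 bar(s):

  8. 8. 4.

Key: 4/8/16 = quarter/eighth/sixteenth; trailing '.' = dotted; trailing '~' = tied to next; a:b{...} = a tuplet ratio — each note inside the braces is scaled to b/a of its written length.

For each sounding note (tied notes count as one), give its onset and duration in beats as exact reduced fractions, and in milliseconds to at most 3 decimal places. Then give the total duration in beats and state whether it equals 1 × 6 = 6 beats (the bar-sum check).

1) 0.0ms=0b +692.308ms=3/2b
2) 692.308ms=3/2b +692.308ms=3/2b
3) 1384.615ms=3b +1384.615ms=3b
Σ=6b of 6 (130bpm 6/8) — PASS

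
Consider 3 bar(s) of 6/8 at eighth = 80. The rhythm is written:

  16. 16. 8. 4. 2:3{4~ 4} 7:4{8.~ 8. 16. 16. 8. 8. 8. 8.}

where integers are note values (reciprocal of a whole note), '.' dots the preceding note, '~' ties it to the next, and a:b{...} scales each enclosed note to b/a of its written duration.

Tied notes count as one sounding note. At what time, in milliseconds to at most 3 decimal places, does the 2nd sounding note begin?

1. 0.0ms @ 0 + 562.5ms (3/4)
2. 562.5ms @ 3/4 + 562.5ms (3/4)
3. 1125.0ms @ 3/2 + 1125.0ms (3/2)
4. 2250.0ms @ 3 + 2250.0ms (3)
5. 4500.0ms @ 6 + 4500.0ms (6)
6. 9000.0ms @ 12 + 1285.714ms (12/7)
7. 10285.714ms @ 96/7 + 321.429ms (3/7)
8. 10607.143ms @ 99/7 + 321.429ms (3/7)
9. 10928.571ms @ 102/7 + 642.857ms (6/7)
10. 11571.429ms @ 108/7 + 642.857ms (6/7)
11. 12214.286ms @ 114/7 + 642.857ms (6/7)
12. 12857.143ms @ 120/7 + 642.857ms (6/7)

note 2 onset = 3/4b = 562.5ms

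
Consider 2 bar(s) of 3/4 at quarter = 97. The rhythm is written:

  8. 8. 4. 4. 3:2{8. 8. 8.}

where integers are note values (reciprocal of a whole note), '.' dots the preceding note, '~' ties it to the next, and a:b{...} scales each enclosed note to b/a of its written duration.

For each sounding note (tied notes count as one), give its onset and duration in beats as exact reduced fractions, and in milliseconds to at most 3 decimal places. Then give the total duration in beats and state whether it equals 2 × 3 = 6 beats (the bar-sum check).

1) 0.0ms=0b +463.918ms=3/4b
2) 463.918ms=3/4b +463.918ms=3/4b
3) 927.835ms=3/2b +927.835ms=3/2b
4) 1855.67ms=3b +927.835ms=3/2b
5) 2783.505ms=9/2b +309.278ms=1/2b
6) 3092.784ms=5b +309.278ms=1/2b
7) 3402.062ms=11/2b +309.278ms=1/2b
Σ=6b of 6 (97bpm 3/4) — PASS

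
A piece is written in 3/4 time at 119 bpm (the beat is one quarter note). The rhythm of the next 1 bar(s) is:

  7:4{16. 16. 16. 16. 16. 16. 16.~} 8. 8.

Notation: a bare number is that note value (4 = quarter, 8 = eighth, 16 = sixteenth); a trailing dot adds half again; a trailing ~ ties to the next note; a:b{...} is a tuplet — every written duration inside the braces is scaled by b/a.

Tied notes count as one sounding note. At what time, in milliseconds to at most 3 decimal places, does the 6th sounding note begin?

note 6 onset = 15/14b = 540.216ms

1. 0.0ms @ 0 + 108.043ms (3/14)
2. 108.043ms @ 3/14 + 108.043ms (3/14)
3. 216.086ms @ 3/7 + 108.043ms (3/14)
4. 324.13ms @ 9/14 + 108.043ms (3/14)
5. 432.173ms @ 6/7 + 108.043ms (3/14)
6. 540.216ms @ 15/14 + 108.043ms (3/14)
7. 648.259ms @ 9/7 + 486.194ms (27/28)
8. 1134.454ms @ 9/4 + 378.151ms (3/4)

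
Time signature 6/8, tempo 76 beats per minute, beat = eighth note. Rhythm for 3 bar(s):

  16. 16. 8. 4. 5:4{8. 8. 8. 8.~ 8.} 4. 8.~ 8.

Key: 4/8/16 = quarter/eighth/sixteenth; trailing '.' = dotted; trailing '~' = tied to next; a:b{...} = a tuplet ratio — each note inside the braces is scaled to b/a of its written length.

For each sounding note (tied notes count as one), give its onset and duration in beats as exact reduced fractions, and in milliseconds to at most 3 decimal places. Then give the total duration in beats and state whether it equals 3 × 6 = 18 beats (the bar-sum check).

1) 0.0ms=0b +592.105ms=3/4b
2) 592.105ms=3/4b +592.105ms=3/4b
3) 1184.211ms=3/2b +1184.211ms=3/2b
4) 2368.421ms=3b +2368.421ms=3b
5) 4736.842ms=6b +947.368ms=6/5b
6) 5684.211ms=36/5b +947.368ms=6/5b
7) 6631.579ms=42/5b +947.368ms=6/5b
8) 7578.947ms=48/5b +1894.737ms=12/5b
9) 9473.684ms=12b +2368.421ms=3b
10) 11842.105ms=15b +2368.421ms=3b
Σ=18b of 18 (76bpm 6/8) — PASS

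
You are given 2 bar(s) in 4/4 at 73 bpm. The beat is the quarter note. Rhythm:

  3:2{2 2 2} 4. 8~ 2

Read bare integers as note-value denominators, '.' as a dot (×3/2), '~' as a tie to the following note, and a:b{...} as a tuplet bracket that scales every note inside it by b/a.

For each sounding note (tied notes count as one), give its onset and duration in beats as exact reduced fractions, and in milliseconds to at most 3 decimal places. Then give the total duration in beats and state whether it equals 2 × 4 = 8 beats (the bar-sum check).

1) 0.0ms=0b +1095.89ms=4/3b
2) 1095.89ms=4/3b +1095.89ms=4/3b
3) 2191.781ms=8/3b +1095.89ms=4/3b
4) 3287.671ms=4b +1232.877ms=3/2b
5) 4520.548ms=11/2b +2054.795ms=5/2b
Σ=8b of 8 (73bpm 4/4) — PASS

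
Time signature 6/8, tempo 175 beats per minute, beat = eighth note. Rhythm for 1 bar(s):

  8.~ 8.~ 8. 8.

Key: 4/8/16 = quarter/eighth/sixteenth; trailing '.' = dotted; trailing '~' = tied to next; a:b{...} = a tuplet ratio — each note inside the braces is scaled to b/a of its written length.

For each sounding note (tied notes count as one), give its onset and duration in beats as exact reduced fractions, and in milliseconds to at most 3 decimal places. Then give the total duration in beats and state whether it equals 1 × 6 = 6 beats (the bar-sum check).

1) 0.0ms=0b +1542.857ms=9/2b
2) 1542.857ms=9/2b +514.286ms=3/2b
Σ=6b of 6 (175bpm 6/8) — PASS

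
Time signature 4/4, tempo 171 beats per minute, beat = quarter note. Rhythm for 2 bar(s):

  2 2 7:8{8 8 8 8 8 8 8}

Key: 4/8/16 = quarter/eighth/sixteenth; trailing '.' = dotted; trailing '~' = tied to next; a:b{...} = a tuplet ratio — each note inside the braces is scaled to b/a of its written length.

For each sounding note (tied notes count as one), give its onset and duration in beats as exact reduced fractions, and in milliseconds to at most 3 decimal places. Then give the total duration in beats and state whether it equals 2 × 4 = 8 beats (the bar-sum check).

1) 0.0ms=0b +701.754ms=2b
2) 701.754ms=2b +701.754ms=2b
3) 1403.509ms=4b +200.501ms=4/7b
4) 1604.01ms=32/7b +200.501ms=4/7b
5) 1804.511ms=36/7b +200.501ms=4/7b
6) 2005.013ms=40/7b +200.501ms=4/7b
7) 2205.514ms=44/7b +200.501ms=4/7b
8) 2406.015ms=48/7b +200.501ms=4/7b
9) 2606.516ms=52/7b +200.501ms=4/7b
Σ=8b of 8 (171bpm 4/4) — PASS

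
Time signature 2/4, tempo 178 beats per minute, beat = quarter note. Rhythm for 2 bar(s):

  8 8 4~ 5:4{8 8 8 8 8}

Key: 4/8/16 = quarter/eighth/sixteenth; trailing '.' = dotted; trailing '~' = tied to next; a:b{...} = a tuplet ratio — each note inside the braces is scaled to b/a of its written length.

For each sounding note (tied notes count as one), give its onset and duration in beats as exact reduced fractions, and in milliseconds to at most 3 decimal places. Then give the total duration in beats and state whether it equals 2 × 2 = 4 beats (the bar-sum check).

1) 0.0ms=0b +168.539ms=1/2b
2) 168.539ms=1/2b +168.539ms=1/2b
3) 337.079ms=1b +471.91ms=7/5b
4) 808.989ms=12/5b +134.831ms=2/5b
5) 943.82ms=14/5b +134.831ms=2/5b
6) 1078.652ms=16/5b +134.831ms=2/5b
7) 1213.483ms=18/5b +134.831ms=2/5b
Σ=4b of 4 (178bpm 2/4) — PASS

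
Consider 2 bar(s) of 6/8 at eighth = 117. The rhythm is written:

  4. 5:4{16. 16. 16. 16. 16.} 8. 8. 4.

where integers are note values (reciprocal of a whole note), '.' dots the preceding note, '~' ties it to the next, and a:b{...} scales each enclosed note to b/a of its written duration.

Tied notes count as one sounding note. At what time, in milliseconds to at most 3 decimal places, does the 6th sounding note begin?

note 6 onset = 27/5b = 2769.231ms

1. 0.0ms @ 0 + 1538.462ms (3)
2. 1538.462ms @ 3 + 307.692ms (3/5)
3. 1846.154ms @ 18/5 + 307.692ms (3/5)
4. 2153.846ms @ 21/5 + 307.692ms (3/5)
5. 2461.538ms @ 24/5 + 307.692ms (3/5)
6. 2769.231ms @ 27/5 + 307.692ms (3/5)
7. 3076.923ms @ 6 + 769.231ms (3/2)
8. 3846.154ms @ 15/2 + 769.231ms (3/2)
9. 4615.385ms @ 9 + 1538.462ms (3)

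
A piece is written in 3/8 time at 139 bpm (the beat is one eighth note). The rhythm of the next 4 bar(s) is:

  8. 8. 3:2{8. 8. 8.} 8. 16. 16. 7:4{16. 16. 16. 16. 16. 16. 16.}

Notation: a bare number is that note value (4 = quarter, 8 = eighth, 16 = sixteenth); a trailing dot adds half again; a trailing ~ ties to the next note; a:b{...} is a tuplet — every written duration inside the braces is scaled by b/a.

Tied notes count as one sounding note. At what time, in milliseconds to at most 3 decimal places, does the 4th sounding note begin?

note 4 onset = 4b = 1726.619ms

1. 0.0ms @ 0 + 647.482ms (3/2)
2. 647.482ms @ 3/2 + 647.482ms (3/2)
3. 1294.964ms @ 3 + 431.655ms (1)
4. 1726.619ms @ 4 + 431.655ms (1)
5. 2158.273ms @ 5 + 431.655ms (1)
6. 2589.928ms @ 6 + 647.482ms (3/2)
7. 3237.41ms @ 15/2 + 323.741ms (3/4)
8. 3561.151ms @ 33/4 + 323.741ms (3/4)
9. 3884.892ms @ 9 + 184.995ms (3/7)
10. 4069.887ms @ 66/7 + 184.995ms (3/7)
11. 4254.882ms @ 69/7 + 184.995ms (3/7)
12. 4439.877ms @ 72/7 + 184.995ms (3/7)
13. 4624.872ms @ 75/7 + 184.995ms (3/7)
14. 4809.866ms @ 78/7 + 184.995ms (3/7)
15. 4994.861ms @ 81/7 + 184.995ms (3/7)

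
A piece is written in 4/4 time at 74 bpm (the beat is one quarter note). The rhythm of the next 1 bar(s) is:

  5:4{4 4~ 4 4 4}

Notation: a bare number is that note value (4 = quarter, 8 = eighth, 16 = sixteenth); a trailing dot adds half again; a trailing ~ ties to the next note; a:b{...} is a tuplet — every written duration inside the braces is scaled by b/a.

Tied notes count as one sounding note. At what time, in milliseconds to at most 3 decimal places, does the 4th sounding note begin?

1. 0.0ms @ 0 + 648.649ms (4/5)
2. 648.649ms @ 4/5 + 1297.297ms (8/5)
3. 1945.946ms @ 12/5 + 648.649ms (4/5)
4. 2594.595ms @ 16/5 + 648.649ms (4/5)

note 4 onset = 16/5b = 2594.595ms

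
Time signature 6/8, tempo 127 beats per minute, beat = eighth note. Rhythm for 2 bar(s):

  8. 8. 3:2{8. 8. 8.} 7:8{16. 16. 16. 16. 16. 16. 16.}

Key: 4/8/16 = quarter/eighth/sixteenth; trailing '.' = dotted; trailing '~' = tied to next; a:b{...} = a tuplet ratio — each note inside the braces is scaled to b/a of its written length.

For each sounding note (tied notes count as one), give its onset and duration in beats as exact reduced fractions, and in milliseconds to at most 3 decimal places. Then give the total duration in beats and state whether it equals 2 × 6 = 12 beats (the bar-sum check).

1) 0.0ms=0b +708.661ms=3/2b
2) 708.661ms=3/2b +708.661ms=3/2b
3) 1417.323ms=3b +472.441ms=1b
4) 1889.764ms=4b +472.441ms=1b
5) 2362.205ms=5b +472.441ms=1b
6) 2834.646ms=6b +404.949ms=6/7b
7) 3239.595ms=48/7b +404.949ms=6/7b
8) 3644.544ms=54/7b +404.949ms=6/7b
9) 4049.494ms=60/7b +404.949ms=6/7b
10) 4454.443ms=66/7b +404.949ms=6/7b
11) 4859.393ms=72/7b +404.949ms=6/7b
12) 5264.342ms=78/7b +404.949ms=6/7b
Σ=12b of 12 (127bpm 6/8) — PASS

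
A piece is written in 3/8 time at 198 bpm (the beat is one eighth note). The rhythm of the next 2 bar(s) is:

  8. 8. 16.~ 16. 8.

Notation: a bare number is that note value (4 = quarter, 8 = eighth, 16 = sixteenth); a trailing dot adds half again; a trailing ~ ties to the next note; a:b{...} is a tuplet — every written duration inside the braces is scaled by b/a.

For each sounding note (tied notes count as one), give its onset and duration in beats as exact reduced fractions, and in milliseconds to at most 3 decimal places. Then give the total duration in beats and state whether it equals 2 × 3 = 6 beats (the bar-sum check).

1) 0.0ms=0b +454.545ms=3/2b
2) 454.545ms=3/2b +454.545ms=3/2b
3) 909.091ms=3b +454.545ms=3/2b
4) 1363.636ms=9/2b +454.545ms=3/2b
Σ=6b of 6 (198bpm 3/8) — PASS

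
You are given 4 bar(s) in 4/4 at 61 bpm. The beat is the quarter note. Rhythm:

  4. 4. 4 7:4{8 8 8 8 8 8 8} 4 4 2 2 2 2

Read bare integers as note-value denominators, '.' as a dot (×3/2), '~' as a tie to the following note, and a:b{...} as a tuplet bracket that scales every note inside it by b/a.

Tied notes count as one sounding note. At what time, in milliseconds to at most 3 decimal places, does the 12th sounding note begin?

note 12 onset = 7b = 6885.246ms

1. 0.0ms @ 0 + 1475.41ms (3/2)
2. 1475.41ms @ 3/2 + 1475.41ms (3/2)
3. 2950.82ms @ 3 + 983.607ms (1)
4. 3934.426ms @ 4 + 281.03ms (2/7)
5. 4215.457ms @ 30/7 + 281.03ms (2/7)
6. 4496.487ms @ 32/7 + 281.03ms (2/7)
7. 4777.518ms @ 34/7 + 281.03ms (2/7)
8. 5058.548ms @ 36/7 + 281.03ms (2/7)
9. 5339.578ms @ 38/7 + 281.03ms (2/7)
10. 5620.609ms @ 40/7 + 281.03ms (2/7)
11. 5901.639ms @ 6 + 983.607ms (1)
12. 6885.246ms @ 7 + 983.607ms (1)
13. 7868.852ms @ 8 + 1967.213ms (2)
14. 9836.066ms @ 10 + 1967.213ms (2)
15. 11803.279ms @ 12 + 1967.213ms (2)
16. 13770.492ms @ 14 + 1967.213ms (2)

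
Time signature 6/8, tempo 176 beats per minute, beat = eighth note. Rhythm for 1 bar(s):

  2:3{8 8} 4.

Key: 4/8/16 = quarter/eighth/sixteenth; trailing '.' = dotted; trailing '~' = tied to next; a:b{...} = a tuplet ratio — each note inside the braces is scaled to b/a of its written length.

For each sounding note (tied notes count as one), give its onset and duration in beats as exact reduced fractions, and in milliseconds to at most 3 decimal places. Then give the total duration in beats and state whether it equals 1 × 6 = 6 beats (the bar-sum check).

1) 0.0ms=0b +511.364ms=3/2b
2) 511.364ms=3/2b +511.364ms=3/2b
3) 1022.727ms=3b +1022.727ms=3b
Σ=6b of 6 (176bpm 6/8) — PASS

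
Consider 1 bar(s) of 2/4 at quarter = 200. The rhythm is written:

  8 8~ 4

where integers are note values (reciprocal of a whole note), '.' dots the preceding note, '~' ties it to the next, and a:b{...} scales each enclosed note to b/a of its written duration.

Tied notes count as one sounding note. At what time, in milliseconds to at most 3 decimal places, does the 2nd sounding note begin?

1. 0.0ms @ 0 + 150.0ms (1/2)
2. 150.0ms @ 1/2 + 450.0ms (3/2)

note 2 onset = 1/2b = 150.0ms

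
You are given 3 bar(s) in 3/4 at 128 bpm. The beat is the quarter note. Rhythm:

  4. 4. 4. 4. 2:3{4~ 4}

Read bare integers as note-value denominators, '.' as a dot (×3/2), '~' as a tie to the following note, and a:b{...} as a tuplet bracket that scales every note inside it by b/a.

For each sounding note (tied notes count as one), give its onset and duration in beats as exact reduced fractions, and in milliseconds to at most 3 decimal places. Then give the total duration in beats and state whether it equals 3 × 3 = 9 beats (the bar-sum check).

1) 0.0ms=0b +703.125ms=3/2b
2) 703.125ms=3/2b +703.125ms=3/2b
3) 1406.25ms=3b +703.125ms=3/2b
4) 2109.375ms=9/2b +703.125ms=3/2b
5) 2812.5ms=6b +1406.25ms=3b
Σ=9b of 9 (128bpm 3/4) — PASS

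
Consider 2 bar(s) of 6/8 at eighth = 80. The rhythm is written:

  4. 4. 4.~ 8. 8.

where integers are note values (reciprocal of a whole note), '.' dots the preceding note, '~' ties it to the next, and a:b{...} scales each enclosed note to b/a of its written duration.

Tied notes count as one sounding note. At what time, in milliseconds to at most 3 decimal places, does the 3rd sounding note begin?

1. 0.0ms @ 0 + 2250.0ms (3)
2. 2250.0ms @ 3 + 2250.0ms (3)
3. 4500.0ms @ 6 + 3375.0ms (9/2)
4. 7875.0ms @ 21/2 + 1125.0ms (3/2)

note 3 onset = 6b = 4500.0ms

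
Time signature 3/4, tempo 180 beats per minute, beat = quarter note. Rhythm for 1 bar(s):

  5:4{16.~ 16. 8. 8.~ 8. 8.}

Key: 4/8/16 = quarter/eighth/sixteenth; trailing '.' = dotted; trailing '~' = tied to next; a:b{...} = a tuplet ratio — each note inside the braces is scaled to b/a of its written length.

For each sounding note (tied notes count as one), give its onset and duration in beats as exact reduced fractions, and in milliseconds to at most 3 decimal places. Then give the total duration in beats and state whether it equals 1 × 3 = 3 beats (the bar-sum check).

1) 0.0ms=0b +200.0ms=3/5b
2) 200.0ms=3/5b +200.0ms=3/5b
3) 400.0ms=6/5b +400.0ms=6/5b
4) 800.0ms=12/5b +200.0ms=3/5b
Σ=3b of 3 (180bpm 3/4) — PASS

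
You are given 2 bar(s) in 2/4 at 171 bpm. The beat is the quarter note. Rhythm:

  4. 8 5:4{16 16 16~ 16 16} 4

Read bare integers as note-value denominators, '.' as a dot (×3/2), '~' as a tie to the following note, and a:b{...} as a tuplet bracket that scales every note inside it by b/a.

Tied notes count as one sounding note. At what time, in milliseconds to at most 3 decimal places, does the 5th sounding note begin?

note 5 onset = 12/5b = 842.105ms

1. 0.0ms @ 0 + 526.316ms (3/2)
2. 526.316ms @ 3/2 + 175.439ms (1/2)
3. 701.754ms @ 2 + 70.175ms (1/5)
4. 771.93ms @ 11/5 + 70.175ms (1/5)
5. 842.105ms @ 12/5 + 140.351ms (2/5)
6. 982.456ms @ 14/5 + 70.175ms (1/5)
7. 1052.632ms @ 3 + 350.877ms (1)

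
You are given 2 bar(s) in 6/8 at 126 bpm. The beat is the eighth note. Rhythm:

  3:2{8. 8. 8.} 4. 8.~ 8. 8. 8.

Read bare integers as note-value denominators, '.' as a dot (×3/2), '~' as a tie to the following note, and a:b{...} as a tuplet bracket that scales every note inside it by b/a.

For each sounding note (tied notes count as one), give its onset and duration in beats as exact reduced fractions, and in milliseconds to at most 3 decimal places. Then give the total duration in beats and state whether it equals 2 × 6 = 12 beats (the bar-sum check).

1) 0.0ms=0b +476.19ms=1b
2) 476.19ms=1b +476.19ms=1b
3) 952.381ms=2b +476.19ms=1b
4) 1428.571ms=3b +1428.571ms=3b
5) 2857.143ms=6b +1428.571ms=3b
6) 4285.714ms=9b +714.286ms=3/2b
7) 5000.0ms=21/2b +714.286ms=3/2b
Σ=12b of 12 (126bpm 6/8) — PASS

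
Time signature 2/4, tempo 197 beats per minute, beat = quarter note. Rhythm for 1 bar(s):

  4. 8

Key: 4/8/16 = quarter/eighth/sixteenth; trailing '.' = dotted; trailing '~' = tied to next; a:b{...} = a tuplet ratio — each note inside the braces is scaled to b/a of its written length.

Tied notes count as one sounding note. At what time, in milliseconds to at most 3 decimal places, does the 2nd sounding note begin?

note 2 onset = 3/2b = 456.853ms

1. 0.0ms @ 0 + 456.853ms (3/2)
2. 456.853ms @ 3/2 + 152.284ms (1/2)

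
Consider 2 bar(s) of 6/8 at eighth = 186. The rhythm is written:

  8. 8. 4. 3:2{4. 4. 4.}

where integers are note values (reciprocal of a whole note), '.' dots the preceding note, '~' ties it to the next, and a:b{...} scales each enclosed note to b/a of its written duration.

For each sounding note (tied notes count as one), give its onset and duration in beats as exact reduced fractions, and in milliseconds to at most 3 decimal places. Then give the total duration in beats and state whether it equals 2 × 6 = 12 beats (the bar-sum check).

1) 0.0ms=0b +483.871ms=3/2b
2) 483.871ms=3/2b +483.871ms=3/2b
3) 967.742ms=3b +967.742ms=3b
4) 1935.484ms=6b +645.161ms=2b
5) 2580.645ms=8b +645.161ms=2b
6) 3225.806ms=10b +645.161ms=2b
Σ=12b of 12 (186bpm 6/8) — PASS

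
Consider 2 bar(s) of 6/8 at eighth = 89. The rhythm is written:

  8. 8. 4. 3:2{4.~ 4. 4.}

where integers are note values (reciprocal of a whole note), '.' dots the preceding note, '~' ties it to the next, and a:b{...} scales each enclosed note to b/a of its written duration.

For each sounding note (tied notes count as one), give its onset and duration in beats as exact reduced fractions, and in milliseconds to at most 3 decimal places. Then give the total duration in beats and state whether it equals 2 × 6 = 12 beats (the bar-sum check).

1) 0.0ms=0b +1011.236ms=3/2b
2) 1011.236ms=3/2b +1011.236ms=3/2b
3) 2022.472ms=3b +2022.472ms=3b
4) 4044.944ms=6b +2696.629ms=4b
5) 6741.573ms=10b +1348.315ms=2b
Σ=12b of 12 (89bpm 6/8) — PASS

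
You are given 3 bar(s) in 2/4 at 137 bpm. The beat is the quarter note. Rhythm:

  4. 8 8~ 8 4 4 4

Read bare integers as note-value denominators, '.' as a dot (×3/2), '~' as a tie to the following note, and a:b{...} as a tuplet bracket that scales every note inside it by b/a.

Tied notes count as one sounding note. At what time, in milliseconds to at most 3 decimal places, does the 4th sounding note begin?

1. 0.0ms @ 0 + 656.934ms (3/2)
2. 656.934ms @ 3/2 + 218.978ms (1/2)
3. 875.912ms @ 2 + 437.956ms (1)
4. 1313.869ms @ 3 + 437.956ms (1)
5. 1751.825ms @ 4 + 437.956ms (1)
6. 2189.781ms @ 5 + 437.956ms (1)

note 4 onset = 3b = 1313.869ms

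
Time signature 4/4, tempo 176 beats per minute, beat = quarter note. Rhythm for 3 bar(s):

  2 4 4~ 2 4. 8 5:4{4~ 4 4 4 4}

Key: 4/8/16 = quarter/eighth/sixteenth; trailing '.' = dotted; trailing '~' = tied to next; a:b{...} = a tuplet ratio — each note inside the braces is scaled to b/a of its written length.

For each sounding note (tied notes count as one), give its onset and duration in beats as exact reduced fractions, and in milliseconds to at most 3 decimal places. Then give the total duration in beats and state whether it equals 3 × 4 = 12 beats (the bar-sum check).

1) 0.0ms=0b +681.818ms=2b
2) 681.818ms=2b +340.909ms=1b
3) 1022.727ms=3b +1022.727ms=3b
4) 2045.455ms=6b +511.364ms=3/2b
5) 2556.818ms=15/2b +170.455ms=1/2b
6) 2727.273ms=8b +545.455ms=8/5b
7) 3272.727ms=48/5b +272.727ms=4/5b
8) 3545.455ms=52/5b +272.727ms=4/5b
9) 3818.182ms=56/5b +272.727ms=4/5b
Σ=12b of 12 (176bpm 4/4) — PASS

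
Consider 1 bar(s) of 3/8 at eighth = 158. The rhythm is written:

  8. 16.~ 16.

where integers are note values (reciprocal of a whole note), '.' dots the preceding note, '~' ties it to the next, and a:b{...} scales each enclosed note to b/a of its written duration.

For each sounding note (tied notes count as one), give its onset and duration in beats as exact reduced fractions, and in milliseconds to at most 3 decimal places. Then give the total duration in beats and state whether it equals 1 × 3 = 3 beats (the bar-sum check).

1) 0.0ms=0b +569.62ms=3/2b
2) 569.62ms=3/2b +569.62ms=3/2b
Σ=3b of 3 (158bpm 3/8) — PASS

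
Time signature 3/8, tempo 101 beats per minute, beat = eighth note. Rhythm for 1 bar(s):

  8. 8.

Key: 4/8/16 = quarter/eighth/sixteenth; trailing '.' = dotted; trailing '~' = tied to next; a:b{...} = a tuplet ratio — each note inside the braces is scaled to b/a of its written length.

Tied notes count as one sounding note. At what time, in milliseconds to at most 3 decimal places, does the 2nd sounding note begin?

1. 0.0ms @ 0 + 891.089ms (3/2)
2. 891.089ms @ 3/2 + 891.089ms (3/2)

note 2 onset = 3/2b = 891.089ms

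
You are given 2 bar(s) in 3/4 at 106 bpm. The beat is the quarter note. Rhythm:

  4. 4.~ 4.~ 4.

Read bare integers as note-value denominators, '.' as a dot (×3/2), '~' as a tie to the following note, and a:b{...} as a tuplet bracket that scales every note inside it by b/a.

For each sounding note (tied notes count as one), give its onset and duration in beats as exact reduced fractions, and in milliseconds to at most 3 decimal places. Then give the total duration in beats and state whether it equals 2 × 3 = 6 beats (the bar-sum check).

1) 0.0ms=0b +849.057ms=3/2b
2) 849.057ms=3/2b +2547.17ms=9/2b
Σ=6b of 6 (106bpm 3/4) — PASS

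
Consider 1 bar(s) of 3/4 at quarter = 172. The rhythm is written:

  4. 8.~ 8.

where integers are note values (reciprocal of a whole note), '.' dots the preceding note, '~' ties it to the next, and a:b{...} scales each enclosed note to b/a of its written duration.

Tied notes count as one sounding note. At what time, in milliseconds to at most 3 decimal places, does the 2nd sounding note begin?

1. 0.0ms @ 0 + 523.256ms (3/2)
2. 523.256ms @ 3/2 + 523.256ms (3/2)

note 2 onset = 3/2b = 523.256ms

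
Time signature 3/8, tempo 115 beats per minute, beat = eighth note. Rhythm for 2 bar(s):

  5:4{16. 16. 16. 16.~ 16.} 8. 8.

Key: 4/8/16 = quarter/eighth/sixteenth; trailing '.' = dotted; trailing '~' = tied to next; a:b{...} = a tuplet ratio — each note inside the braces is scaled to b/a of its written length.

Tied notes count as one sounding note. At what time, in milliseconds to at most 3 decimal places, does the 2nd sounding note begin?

1. 0.0ms @ 0 + 313.043ms (3/5)
2. 313.043ms @ 3/5 + 313.043ms (3/5)
3. 626.087ms @ 6/5 + 313.043ms (3/5)
4. 939.13ms @ 9/5 + 626.087ms (6/5)
5. 1565.217ms @ 3 + 782.609ms (3/2)
6. 2347.826ms @ 9/2 + 782.609ms (3/2)

note 2 onset = 3/5b = 313.043ms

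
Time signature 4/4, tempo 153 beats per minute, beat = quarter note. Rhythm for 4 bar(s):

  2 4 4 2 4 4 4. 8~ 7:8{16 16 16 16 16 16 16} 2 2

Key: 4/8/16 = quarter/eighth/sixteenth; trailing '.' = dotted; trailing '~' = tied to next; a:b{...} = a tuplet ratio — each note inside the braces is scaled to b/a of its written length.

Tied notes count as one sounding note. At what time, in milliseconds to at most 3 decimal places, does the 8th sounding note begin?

1. 0.0ms @ 0 + 784.314ms (2)
2. 784.314ms @ 2 + 392.157ms (1)
3. 1176.471ms @ 3 + 392.157ms (1)
4. 1568.627ms @ 4 + 784.314ms (2)
5. 2352.941ms @ 6 + 392.157ms (1)
6. 2745.098ms @ 7 + 392.157ms (1)
7. 3137.255ms @ 8 + 588.235ms (3/2)
8. 3725.49ms @ 19/2 + 308.123ms (11/14)
9. 4033.613ms @ 72/7 + 112.045ms (2/7)
10. 4145.658ms @ 74/7 + 112.045ms (2/7)
11. 4257.703ms @ 76/7 + 112.045ms (2/7)
12. 4369.748ms @ 78/7 + 112.045ms (2/7)
13. 4481.793ms @ 80/7 + 112.045ms (2/7)
14. 4593.838ms @ 82/7 + 112.045ms (2/7)
15. 4705.882ms @ 12 + 784.314ms (2)
16. 5490.196ms @ 14 + 784.314ms (2)

note 8 onset = 19/2b = 3725.49ms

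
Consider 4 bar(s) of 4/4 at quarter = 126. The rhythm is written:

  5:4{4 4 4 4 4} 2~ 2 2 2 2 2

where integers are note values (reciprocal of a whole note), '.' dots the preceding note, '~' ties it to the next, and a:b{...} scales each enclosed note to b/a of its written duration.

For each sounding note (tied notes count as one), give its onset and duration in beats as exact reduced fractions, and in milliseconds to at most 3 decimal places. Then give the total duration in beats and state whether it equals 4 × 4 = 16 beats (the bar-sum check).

1) 0.0ms=0b +380.952ms=4/5b
2) 380.952ms=4/5b +380.952ms=4/5b
3) 761.905ms=8/5b +380.952ms=4/5b
4) 1142.857ms=12/5b +380.952ms=4/5b
5) 1523.81ms=16/5b +380.952ms=4/5b
6) 1904.762ms=4b +1904.762ms=4b
7) 3809.524ms=8b +952.381ms=2b
8) 4761.905ms=10b +952.381ms=2b
9) 5714.286ms=12b +952.381ms=2b
10) 6666.667ms=14b +952.381ms=2b
Σ=16b of 16 (126bpm 4/4) — PASS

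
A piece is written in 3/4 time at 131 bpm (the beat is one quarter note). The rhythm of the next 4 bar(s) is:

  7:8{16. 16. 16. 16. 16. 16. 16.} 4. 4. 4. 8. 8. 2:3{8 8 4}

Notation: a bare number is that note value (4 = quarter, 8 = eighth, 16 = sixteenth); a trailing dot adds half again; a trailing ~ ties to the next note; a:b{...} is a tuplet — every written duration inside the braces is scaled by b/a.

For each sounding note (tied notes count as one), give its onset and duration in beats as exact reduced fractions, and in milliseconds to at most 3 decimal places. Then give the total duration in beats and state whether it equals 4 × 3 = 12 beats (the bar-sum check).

1) 0.0ms=0b +196.292ms=3/7b
2) 196.292ms=3/7b +196.292ms=3/7b
3) 392.585ms=6/7b +196.292ms=3/7b
4) 588.877ms=9/7b +196.292ms=3/7b
5) 785.169ms=12/7b +196.292ms=3/7b
6) 981.461ms=15/7b +196.292ms=3/7b
7) 1177.754ms=18/7b +196.292ms=3/7b
8) 1374.046ms=3b +687.023ms=3/2b
9) 2061.069ms=9/2b +687.023ms=3/2b
10) 2748.092ms=6b +687.023ms=3/2b
11) 3435.115ms=15/2b +343.511ms=3/4b
12) 3778.626ms=33/4b +343.511ms=3/4b
13) 4122.137ms=9b +343.511ms=3/4b
14) 4465.649ms=39/4b +343.511ms=3/4b
15) 4809.16ms=21/2b +687.023ms=3/2b
Σ=12b of 12 (131bpm 3/4) — PASS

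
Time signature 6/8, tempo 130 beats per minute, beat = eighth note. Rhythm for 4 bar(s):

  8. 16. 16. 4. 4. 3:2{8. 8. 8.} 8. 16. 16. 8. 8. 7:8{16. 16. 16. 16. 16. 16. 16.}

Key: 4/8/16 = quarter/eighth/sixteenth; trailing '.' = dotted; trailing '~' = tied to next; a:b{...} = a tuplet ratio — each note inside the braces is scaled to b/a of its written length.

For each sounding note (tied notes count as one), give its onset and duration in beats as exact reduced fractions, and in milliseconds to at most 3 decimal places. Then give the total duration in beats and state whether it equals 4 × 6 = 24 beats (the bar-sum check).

1) 0.0ms=0b +692.308ms=3/2b
2) 692.308ms=3/2b +346.154ms=3/4b
3) 1038.462ms=9/4b +346.154ms=3/4b
4) 1384.615ms=3b +1384.615ms=3b
5) 2769.231ms=6b +1384.615ms=3b
6) 4153.846ms=9b +461.538ms=1b
7) 4615.385ms=10b +461.538ms=1b
8) 5076.923ms=11b +461.538ms=1b
9) 5538.462ms=12b +692.308ms=3/2b
10) 6230.769ms=27/2b +346.154ms=3/4b
11) 6576.923ms=57/4b +346.154ms=3/4b
12) 6923.077ms=15b +692.308ms=3/2b
13) 7615.385ms=33/2b +692.308ms=3/2b
14) 8307.692ms=18b +395.604ms=6/7b
15) 8703.297ms=132/7b +395.604ms=6/7b
16) 9098.901ms=138/7b +395.604ms=6/7b
17) 9494.505ms=144/7b +395.604ms=6/7b
18) 9890.11ms=150/7b +395.604ms=6/7b
19) 10285.714ms=156/7b +395.604ms=6/7b
20) 10681.319ms=162/7b +395.604ms=6/7b
Σ=24b of 24 (130bpm 6/8) — PASS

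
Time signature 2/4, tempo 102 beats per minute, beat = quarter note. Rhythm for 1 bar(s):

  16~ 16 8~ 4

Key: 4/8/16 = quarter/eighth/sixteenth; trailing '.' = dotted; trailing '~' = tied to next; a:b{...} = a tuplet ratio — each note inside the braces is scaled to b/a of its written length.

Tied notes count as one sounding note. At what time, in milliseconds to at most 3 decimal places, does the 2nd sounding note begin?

1. 0.0ms @ 0 + 294.118ms (1/2)
2. 294.118ms @ 1/2 + 882.353ms (3/2)

note 2 onset = 1/2b = 294.118ms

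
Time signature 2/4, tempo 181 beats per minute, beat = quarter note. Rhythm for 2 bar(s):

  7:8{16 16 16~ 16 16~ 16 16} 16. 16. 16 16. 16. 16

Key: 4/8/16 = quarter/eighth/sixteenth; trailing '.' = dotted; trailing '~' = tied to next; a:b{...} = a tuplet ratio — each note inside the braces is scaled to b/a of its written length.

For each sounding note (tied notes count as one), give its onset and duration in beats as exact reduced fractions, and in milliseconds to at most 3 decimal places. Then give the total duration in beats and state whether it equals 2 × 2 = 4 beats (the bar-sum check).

1) 0.0ms=0b +94.712ms=2/7b
2) 94.712ms=2/7b +94.712ms=2/7b
3) 189.424ms=4/7b +189.424ms=4/7b
4) 378.848ms=8/7b +189.424ms=4/7b
5) 568.272ms=12/7b +94.712ms=2/7b
6) 662.983ms=2b +124.309ms=3/8b
7) 787.293ms=19/8b +124.309ms=3/8b
8) 911.602ms=11/4b +82.873ms=1/4b
9) 994.475ms=3b +124.309ms=3/8b
10) 1118.785ms=27/8b +124.309ms=3/8b
11) 1243.094ms=15/4b +82.873ms=1/4b
Σ=4b of 4 (181bpm 2/4) — PASS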